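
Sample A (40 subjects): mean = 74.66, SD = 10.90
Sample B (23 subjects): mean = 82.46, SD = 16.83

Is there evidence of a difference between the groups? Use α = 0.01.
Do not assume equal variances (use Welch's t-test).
Welch's two-sample t-test:
H₀: μ₁ = μ₂
H₁: μ₁ ≠ μ₂
s₁²/n₁ = 10.90²/40 = 2.9703,  s₂²/n₂ = 16.83²/23 = 12.3152
SE = √(s₁²/n₁ + s₂²/n₂) = √(2.9703 + 12.3152) = 3.9097
df (Welch-Satterthwaite) = (s₁²/n₁ + s₂²/n₂)² / [(s₁²/n₁)²/(n₁-1) + (s₂²/n₂)²/(n₂-1)] ≈ 32.82
t = (x̄₁ - x̄₂) / SE = (74.66 - 82.46) / 3.9097 = -7.80 / 3.9097 = -1.995
p-value = 0.0544

Since p-value > α = 0.01, we fail to reject H₀.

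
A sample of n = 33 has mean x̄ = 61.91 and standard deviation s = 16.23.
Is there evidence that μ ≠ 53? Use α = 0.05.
One-sample t-test:
H₀: μ = 53
H₁: μ ≠ 53
df = n - 1 = 32
t = (x̄ - μ₀) / (s/√n) = (61.91 - 53) / (16.23/√33) = 3.154
p-value = 0.0035

Since p-value < α = 0.05, we reject H₀.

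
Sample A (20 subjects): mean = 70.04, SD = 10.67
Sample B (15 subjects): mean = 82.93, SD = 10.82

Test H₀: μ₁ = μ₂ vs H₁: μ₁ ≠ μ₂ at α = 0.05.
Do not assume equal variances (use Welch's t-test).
Welch's two-sample t-test:
H₀: μ₁ = μ₂
H₁: μ₁ ≠ μ₂
s₁²/n₁ = 10.67²/20 = 5.6924,  s₂²/n₂ = 10.82²/15 = 7.8048
SE = √(s₁²/n₁ + s₂²/n₂) = √(5.6924 + 7.8048) = 3.6739
df (Welch-Satterthwaite) = (s₁²/n₁ + s₂²/n₂)² / [(s₁²/n₁)²/(n₁-1) + (s₂²/n₂)²/(n₂-1)] ≈ 30.08
t = (x̄₁ - x̄₂) / SE = (70.04 - 82.93) / 3.6739 = -12.89 / 3.6739 = -3.509
p-value = 0.0014

Since p-value < α = 0.05, we reject H₀.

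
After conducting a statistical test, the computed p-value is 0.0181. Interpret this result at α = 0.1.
Since p = 0.0181 < α = 0.1, reject H₀.
There is sufficient evidence to reject the null hypothesis; the result is statistically significant at the 0.1 level.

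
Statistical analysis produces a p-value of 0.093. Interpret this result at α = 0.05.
Since p = 0.093 > α = 0.05, fail to reject H₀.
There is insufficient evidence to reject the null hypothesis; the result is not statistically significant at the 0.05 level.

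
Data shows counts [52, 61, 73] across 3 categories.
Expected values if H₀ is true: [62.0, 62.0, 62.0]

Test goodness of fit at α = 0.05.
Chi-square goodness of fit test:
H₀: observed counts match expected distribution
H₁: observed counts differ from expected distribution
df = k - 1 = 2
χ² = Σ(O - E)²/E
   = (52 - 62.0)²/62.0 + (61 - 62.0)²/62.0 + (73 - 62.0)²/62.0
   = 1.613 + 0.016 + 1.952
   = 3.58
p-value = 0.1669

Since p-value > α = 0.05, we fail to reject H₀.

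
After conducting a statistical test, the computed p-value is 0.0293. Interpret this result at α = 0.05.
Since p = 0.0293 < α = 0.05, reject H₀.
There is sufficient evidence to reject the null hypothesis; the result is statistically significant at the 0.05 level.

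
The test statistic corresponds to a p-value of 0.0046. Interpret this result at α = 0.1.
Since p = 0.0046 < α = 0.1, reject H₀.
There is sufficient evidence to reject the null hypothesis; the result is statistically significant at the 0.1 level.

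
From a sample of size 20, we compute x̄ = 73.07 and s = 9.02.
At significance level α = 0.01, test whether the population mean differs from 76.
One-sample t-test:
H₀: μ = 76
H₁: μ ≠ 76
df = n - 1 = 19
t = (x̄ - μ₀) / (s/√n) = (73.07 - 76) / (9.02/√20) = -1.453
p-value = 0.1626

Since p-value > α = 0.01, we fail to reject H₀.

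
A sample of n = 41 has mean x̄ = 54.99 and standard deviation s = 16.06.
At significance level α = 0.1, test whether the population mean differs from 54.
One-sample t-test:
H₀: μ = 54
H₁: μ ≠ 54
df = n - 1 = 40
t = (x̄ - μ₀) / (s/√n) = (54.99 - 54) / (16.06/√41) = 0.395
p-value = 0.6952

Since p-value > α = 0.1, we fail to reject H₀.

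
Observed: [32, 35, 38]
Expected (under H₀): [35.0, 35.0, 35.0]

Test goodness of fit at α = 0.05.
Chi-square goodness of fit test:
H₀: observed counts match expected distribution
H₁: observed counts differ from expected distribution
df = k - 1 = 2
χ² = Σ(O - E)²/E
   = (32 - 35.0)²/35.0 + (35 - 35.0)²/35.0 + (38 - 35.0)²/35.0
   = 0.257 + 0.000 + 0.257
   = 0.51
p-value = 0.7733

Since p-value > α = 0.05, we fail to reject H₀.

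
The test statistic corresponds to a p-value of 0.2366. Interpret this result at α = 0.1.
Since p = 0.2366 > α = 0.1, fail to reject H₀.
There is insufficient evidence to reject the null hypothesis; the result is not statistically significant at the 0.1 level.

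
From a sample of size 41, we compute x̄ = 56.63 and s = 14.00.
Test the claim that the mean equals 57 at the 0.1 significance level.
One-sample t-test:
H₀: μ = 57
H₁: μ ≠ 57
df = n - 1 = 40
t = (x̄ - μ₀) / (s/√n) = (56.63 - 57) / (14.00/√41) = -0.169
p-value = 0.8665

Since p-value > α = 0.1, we fail to reject H₀.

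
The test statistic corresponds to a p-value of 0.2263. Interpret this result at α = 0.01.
Since p = 0.2263 > α = 0.01, fail to reject H₀.
There is insufficient evidence to reject the null hypothesis; the result is not statistically significant at the 0.01 level.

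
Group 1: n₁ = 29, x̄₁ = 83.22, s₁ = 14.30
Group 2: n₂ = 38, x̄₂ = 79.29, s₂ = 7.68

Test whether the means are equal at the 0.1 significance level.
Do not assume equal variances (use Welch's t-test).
Welch's two-sample t-test:
H₀: μ₁ = μ₂
H₁: μ₁ ≠ μ₂
s₁²/n₁ = 14.30²/29 = 7.0514,  s₂²/n₂ = 7.68²/38 = 1.5522
SE = √(s₁²/n₁ + s₂²/n₂) = √(7.0514 + 1.5522) = 2.9332
df (Welch-Satterthwaite) = (s₁²/n₁ + s₂²/n₂)² / [(s₁²/n₁)²/(n₁-1) + (s₂²/n₂)²/(n₂-1)] ≈ 40.21
t = (x̄₁ - x̄₂) / SE = (83.22 - 79.29) / 2.9332 = 3.93 / 2.9332 = 1.340
p-value = 0.1878

Since p-value > α = 0.1, we fail to reject H₀.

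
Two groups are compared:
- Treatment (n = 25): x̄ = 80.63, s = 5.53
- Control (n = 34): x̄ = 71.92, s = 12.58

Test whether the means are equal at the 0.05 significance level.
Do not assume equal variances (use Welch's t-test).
Welch's two-sample t-test:
H₀: μ₁ = μ₂
H₁: μ₁ ≠ μ₂
s₁²/n₁ = 5.53²/25 = 1.2232,  s₂²/n₂ = 12.58²/34 = 4.6546
SE = √(s₁²/n₁ + s₂²/n₂) = √(1.2232 + 4.6546) = 2.4244
df (Welch-Satterthwaite) = (s₁²/n₁ + s₂²/n₂)² / [(s₁²/n₁)²/(n₁-1) + (s₂²/n₂)²/(n₂-1)] ≈ 48.06
t = (x̄₁ - x̄₂) / SE = (80.63 - 71.92) / 2.4244 = 8.71 / 2.4244 = 3.593
p-value = 0.0008

Since p-value < α = 0.05, we reject H₀.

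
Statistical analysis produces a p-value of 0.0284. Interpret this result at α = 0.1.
Since p = 0.0284 < α = 0.1, reject H₀.
There is sufficient evidence to reject the null hypothesis; the result is statistically significant at the 0.1 level.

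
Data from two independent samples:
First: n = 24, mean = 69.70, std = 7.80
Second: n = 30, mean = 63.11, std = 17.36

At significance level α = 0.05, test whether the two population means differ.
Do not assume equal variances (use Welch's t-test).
Welch's two-sample t-test:
H₀: μ₁ = μ₂
H₁: μ₁ ≠ μ₂
s₁²/n₁ = 7.80²/24 = 2.5350,  s₂²/n₂ = 17.36²/30 = 10.0457
SE = √(s₁²/n₁ + s₂²/n₂) = √(2.5350 + 10.0457) = 3.5469
df (Welch-Satterthwaite) = (s₁²/n₁ + s₂²/n₂)² / [(s₁²/n₁)²/(n₁-1) + (s₂²/n₂)²/(n₂-1)] ≈ 42.10
t = (x̄₁ - x̄₂) / SE = (69.70 - 63.11) / 3.5469 = 6.59 / 3.5469 = 1.858
p-value = 0.0702

Since p-value > α = 0.05, we fail to reject H₀.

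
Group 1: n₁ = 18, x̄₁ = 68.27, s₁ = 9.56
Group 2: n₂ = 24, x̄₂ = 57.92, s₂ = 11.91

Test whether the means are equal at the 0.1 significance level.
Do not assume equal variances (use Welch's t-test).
Welch's two-sample t-test:
H₀: μ₁ = μ₂
H₁: μ₁ ≠ μ₂
s₁²/n₁ = 9.56²/18 = 5.0774,  s₂²/n₂ = 11.91²/24 = 5.9103
SE = √(s₁²/n₁ + s₂²/n₂) = √(5.0774 + 5.9103) = 3.3148
df (Welch-Satterthwaite) = (s₁²/n₁ + s₂²/n₂)² / [(s₁²/n₁)²/(n₁-1) + (s₂²/n₂)²/(n₂-1)] ≈ 39.78
t = (x̄₁ - x̄₂) / SE = (68.27 - 57.92) / 3.3148 = 10.35 / 3.3148 = 3.122
p-value = 0.0033

Since p-value < α = 0.1, we reject H₀.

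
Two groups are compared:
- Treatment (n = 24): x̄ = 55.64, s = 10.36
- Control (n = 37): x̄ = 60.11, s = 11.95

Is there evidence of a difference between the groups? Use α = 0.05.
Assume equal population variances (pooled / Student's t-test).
Student's two-sample t-test (equal variances):
H₀: μ₁ = μ₂
H₁: μ₁ ≠ μ₂
df = n₁ + n₂ - 2 = 59
Pooled variance s_p² = [(n₁-1)s₁² + (n₂-1)s₂²] / (n₁ + n₂ - 2) = [(23)(10.36²) + (36)(11.95²)] / 59 = 128.9741
SE = √(s_p²(1/n₁ + 1/n₂)) = √(128.9741 × (1/24 + 1/37)) = 2.9765
t = (x̄₁ - x̄₂) / SE = (55.64 - 60.11) / 2.9765 = -4.47 / 2.9765 = -1.502
p-value = 0.1385

Since p-value > α = 0.05, we fail to reject H₀.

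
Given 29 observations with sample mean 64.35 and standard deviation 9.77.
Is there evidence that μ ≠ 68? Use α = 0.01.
One-sample t-test:
H₀: μ = 68
H₁: μ ≠ 68
df = n - 1 = 28
t = (x̄ - μ₀) / (s/√n) = (64.35 - 68) / (9.77/√29) = -2.012
p-value = 0.0539

Since p-value > α = 0.01, we fail to reject H₀.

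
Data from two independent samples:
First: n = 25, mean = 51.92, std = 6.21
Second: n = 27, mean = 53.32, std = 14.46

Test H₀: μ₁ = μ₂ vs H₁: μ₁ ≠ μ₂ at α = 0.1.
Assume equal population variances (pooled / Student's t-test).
Student's two-sample t-test (equal variances):
H₀: μ₁ = μ₂
H₁: μ₁ ≠ μ₂
df = n₁ + n₂ - 2 = 50
Pooled variance s_p² = [(n₁-1)s₁² + (n₂-1)s₂²] / (n₁ + n₂ - 2) = [(24)(6.21²) + (26)(14.46²)] / 50 = 127.2384
SE = √(s_p²(1/n₁ + 1/n₂)) = √(127.2384 × (1/25 + 1/27)) = 3.1308
t = (x̄₁ - x̄₂) / SE = (51.92 - 53.32) / 3.1308 = -1.40 / 3.1308 = -0.447
p-value = 0.6567

Since p-value > α = 0.1, we fail to reject H₀.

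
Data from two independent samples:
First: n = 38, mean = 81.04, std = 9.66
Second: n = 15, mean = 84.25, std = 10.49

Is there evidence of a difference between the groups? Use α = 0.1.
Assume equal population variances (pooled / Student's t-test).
Student's two-sample t-test (equal variances):
H₀: μ₁ = μ₂
H₁: μ₁ ≠ μ₂
df = n₁ + n₂ - 2 = 51
Pooled variance s_p² = [(n₁-1)s₁² + (n₂-1)s₂²] / (n₁ + n₂ - 2) = [(37)(9.66²) + (14)(10.49²)] / 51 = 97.9066
SE = √(s_p²(1/n₁ + 1/n₂)) = √(97.9066 × (1/38 + 1/15)) = 3.0172
t = (x̄₁ - x̄₂) / SE = (81.04 - 84.25) / 3.0172 = -3.21 / 3.0172 = -1.064
p-value = 0.2924

Since p-value > α = 0.1, we fail to reject H₀.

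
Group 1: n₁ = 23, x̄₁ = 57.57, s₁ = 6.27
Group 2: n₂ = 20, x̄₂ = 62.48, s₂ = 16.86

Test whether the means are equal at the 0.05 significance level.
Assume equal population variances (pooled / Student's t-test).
Student's two-sample t-test (equal variances):
H₀: μ₁ = μ₂
H₁: μ₁ ≠ μ₂
df = n₁ + n₂ - 2 = 41
Pooled variance s_p² = [(n₁-1)s₁² + (n₂-1)s₂²] / (n₁ + n₂ - 2) = [(22)(6.27²) + (19)(16.86²)] / 41 = 152.8248
SE = √(s_p²(1/n₁ + 1/n₂)) = √(152.8248 × (1/23 + 1/20)) = 3.7797
t = (x̄₁ - x̄₂) / SE = (57.57 - 62.48) / 3.7797 = -4.91 / 3.7797 = -1.299
p-value = 0.2012

Since p-value > α = 0.05, we fail to reject H₀.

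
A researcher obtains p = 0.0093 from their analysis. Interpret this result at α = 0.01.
Since p = 0.0093 < α = 0.01, reject H₀.
There is sufficient evidence to reject the null hypothesis; the result is statistically significant at the 0.01 level.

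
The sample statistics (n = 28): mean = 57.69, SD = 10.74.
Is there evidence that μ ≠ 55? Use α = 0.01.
One-sample t-test:
H₀: μ = 55
H₁: μ ≠ 55
df = n - 1 = 27
t = (x̄ - μ₀) / (s/√n) = (57.69 - 55) / (10.74/√28) = 1.325
p-value = 0.1962

Since p-value > α = 0.01, we fail to reject H₀.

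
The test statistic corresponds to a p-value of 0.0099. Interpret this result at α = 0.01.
Since p = 0.0099 < α = 0.01, reject H₀.
There is sufficient evidence to reject the null hypothesis; the result is statistically significant at the 0.01 level.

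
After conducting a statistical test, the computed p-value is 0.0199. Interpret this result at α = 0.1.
Since p = 0.0199 < α = 0.1, reject H₀.
There is sufficient evidence to reject the null hypothesis; the result is statistically significant at the 0.1 level.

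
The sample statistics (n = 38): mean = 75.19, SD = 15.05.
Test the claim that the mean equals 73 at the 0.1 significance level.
One-sample t-test:
H₀: μ = 73
H₁: μ ≠ 73
df = n - 1 = 37
t = (x̄ - μ₀) / (s/√n) = (75.19 - 73) / (15.05/√38) = 0.897
p-value = 0.3755

Since p-value > α = 0.1, we fail to reject H₀.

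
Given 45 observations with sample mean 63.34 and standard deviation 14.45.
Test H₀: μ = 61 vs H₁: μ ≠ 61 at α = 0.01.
One-sample t-test:
H₀: μ = 61
H₁: μ ≠ 61
df = n - 1 = 44
t = (x̄ - μ₀) / (s/√n) = (63.34 - 61) / (14.45/√45) = 1.086
p-value = 0.2833

Since p-value > α = 0.01, we fail to reject H₀.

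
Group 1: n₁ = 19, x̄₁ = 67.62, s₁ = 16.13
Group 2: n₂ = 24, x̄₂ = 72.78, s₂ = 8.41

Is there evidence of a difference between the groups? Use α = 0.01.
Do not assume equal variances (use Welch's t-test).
Welch's two-sample t-test:
H₀: μ₁ = μ₂
H₁: μ₁ ≠ μ₂
s₁²/n₁ = 16.13²/19 = 13.6935,  s₂²/n₂ = 8.41²/24 = 2.9470
SE = √(s₁²/n₁ + s₂²/n₂) = √(13.6935 + 2.9470) = 4.0793
df (Welch-Satterthwaite) = (s₁²/n₁ + s₂²/n₂)² / [(s₁²/n₁)²/(n₁-1) + (s₂²/n₂)²/(n₂-1)] ≈ 25.65
t = (x̄₁ - x̄₂) / SE = (67.62 - 72.78) / 4.0793 = -5.16 / 4.0793 = -1.265
p-value = 0.2173

Since p-value > α = 0.01, we fail to reject H₀.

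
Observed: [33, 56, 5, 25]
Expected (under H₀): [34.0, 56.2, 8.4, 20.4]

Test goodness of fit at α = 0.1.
Chi-square goodness of fit test:
H₀: observed counts match expected distribution
H₁: observed counts differ from expected distribution
df = k - 1 = 3
χ² = Σ(O - E)²/E
   = (33 - 34.0)²/34.0 + (56 - 56.2)²/56.2 + (5 - 8.4)²/8.4 + (25 - 20.4)²/20.4
   = 0.029 + 0.001 + 1.376 + 1.037
   = 2.44
p-value = 0.4856

Since p-value > α = 0.1, we fail to reject H₀.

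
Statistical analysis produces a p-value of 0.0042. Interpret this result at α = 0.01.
Since p = 0.0042 < α = 0.01, reject H₀.
There is sufficient evidence to reject the null hypothesis; the result is statistically significant at the 0.01 level.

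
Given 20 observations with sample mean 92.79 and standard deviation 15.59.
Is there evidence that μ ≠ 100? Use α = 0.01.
One-sample t-test:
H₀: μ = 100
H₁: μ ≠ 100
df = n - 1 = 19
t = (x̄ - μ₀) / (s/√n) = (92.79 - 100) / (15.59/√20) = -2.068
p-value = 0.0525

Since p-value > α = 0.01, we fail to reject H₀.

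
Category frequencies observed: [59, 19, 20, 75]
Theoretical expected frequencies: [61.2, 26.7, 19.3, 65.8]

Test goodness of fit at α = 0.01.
Chi-square goodness of fit test:
H₀: observed counts match expected distribution
H₁: observed counts differ from expected distribution
df = k - 1 = 3
χ² = Σ(O - E)²/E
   = (59 - 61.2)²/61.2 + (19 - 26.7)²/26.7 + (20 - 19.3)²/19.3 + (75 - 65.8)²/65.8
   = 0.079 + 2.221 + 0.025 + 1.286
   = 3.61
p-value = 0.3066

Since p-value > α = 0.01, we fail to reject H₀.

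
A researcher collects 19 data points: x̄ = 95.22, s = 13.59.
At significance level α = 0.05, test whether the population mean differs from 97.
One-sample t-test:
H₀: μ = 97
H₁: μ ≠ 97
df = n - 1 = 18
t = (x̄ - μ₀) / (s/√n) = (95.22 - 97) / (13.59/√19) = -0.571
p-value = 0.5751

Since p-value > α = 0.05, we fail to reject H₀.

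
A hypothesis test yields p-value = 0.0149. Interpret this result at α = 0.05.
Since p = 0.0149 < α = 0.05, reject H₀.
There is sufficient evidence to reject the null hypothesis; the result is statistically significant at the 0.05 level.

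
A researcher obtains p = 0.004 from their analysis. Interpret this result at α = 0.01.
Since p = 0.004 < α = 0.01, reject H₀.
There is sufficient evidence to reject the null hypothesis; the result is statistically significant at the 0.01 level.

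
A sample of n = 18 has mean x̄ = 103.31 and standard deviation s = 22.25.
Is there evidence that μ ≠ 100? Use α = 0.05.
One-sample t-test:
H₀: μ = 100
H₁: μ ≠ 100
df = n - 1 = 17
t = (x̄ - μ₀) / (s/√n) = (103.31 - 100) / (22.25/√18) = 0.631
p-value = 0.5363

Since p-value > α = 0.05, we fail to reject H₀.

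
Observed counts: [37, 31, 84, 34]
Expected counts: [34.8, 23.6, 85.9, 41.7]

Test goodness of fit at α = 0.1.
Chi-square goodness of fit test:
H₀: observed counts match expected distribution
H₁: observed counts differ from expected distribution
df = k - 1 = 3
χ² = Σ(O - E)²/E
   = (37 - 34.8)²/34.8 + (31 - 23.6)²/23.6 + (84 - 85.9)²/85.9 + (34 - 41.7)²/41.7
   = 0.139 + 2.320 + 0.042 + 1.422
   = 3.92
p-value = 0.2699

Since p-value > α = 0.1, we fail to reject H₀.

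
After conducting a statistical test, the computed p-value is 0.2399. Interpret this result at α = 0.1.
Since p = 0.2399 > α = 0.1, fail to reject H₀.
There is insufficient evidence to reject the null hypothesis; the result is not statistically significant at the 0.1 level.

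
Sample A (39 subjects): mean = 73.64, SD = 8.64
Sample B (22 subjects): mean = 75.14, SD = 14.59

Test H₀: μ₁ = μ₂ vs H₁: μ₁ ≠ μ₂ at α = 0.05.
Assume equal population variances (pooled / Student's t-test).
Student's two-sample t-test (equal variances):
H₀: μ₁ = μ₂
H₁: μ₁ ≠ μ₂
df = n₁ + n₂ - 2 = 59
Pooled variance s_p² = [(n₁-1)s₁² + (n₂-1)s₂²] / (n₁ + n₂ - 2) = [(38)(8.64²) + (21)(14.59²)] / 59 = 123.8460
SE = √(s_p²(1/n₁ + 1/n₂)) = √(123.8460 × (1/39 + 1/22)) = 2.9673
t = (x̄₁ - x̄₂) / SE = (73.64 - 75.14) / 2.9673 = -1.50 / 2.9673 = -0.506
p-value = 0.6151

Since p-value > α = 0.05, we fail to reject H₀.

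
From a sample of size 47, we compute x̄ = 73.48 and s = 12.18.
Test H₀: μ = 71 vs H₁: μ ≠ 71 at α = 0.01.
One-sample t-test:
H₀: μ = 71
H₁: μ ≠ 71
df = n - 1 = 46
t = (x̄ - μ₀) / (s/√n) = (73.48 - 71) / (12.18/√47) = 1.396
p-value = 0.1694

Since p-value > α = 0.01, we fail to reject H₀.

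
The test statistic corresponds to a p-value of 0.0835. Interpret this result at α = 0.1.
Since p = 0.0835 < α = 0.1, reject H₀.
There is sufficient evidence to reject the null hypothesis; the result is statistically significant at the 0.1 level.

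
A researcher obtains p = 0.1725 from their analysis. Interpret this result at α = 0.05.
Since p = 0.1725 > α = 0.05, fail to reject H₀.
There is insufficient evidence to reject the null hypothesis; the result is not statistically significant at the 0.05 level.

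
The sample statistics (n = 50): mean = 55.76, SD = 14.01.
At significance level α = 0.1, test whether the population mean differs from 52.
One-sample t-test:
H₀: μ = 52
H₁: μ ≠ 52
df = n - 1 = 49
t = (x̄ - μ₀) / (s/√n) = (55.76 - 52) / (14.01/√50) = 1.898
p-value = 0.0636

Since p-value < α = 0.1, we reject H₀.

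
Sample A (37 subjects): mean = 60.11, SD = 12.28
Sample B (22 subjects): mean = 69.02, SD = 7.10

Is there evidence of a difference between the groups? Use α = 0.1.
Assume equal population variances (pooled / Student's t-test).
Student's two-sample t-test (equal variances):
H₀: μ₁ = μ₂
H₁: μ₁ ≠ μ₂
df = n₁ + n₂ - 2 = 57
Pooled variance s_p² = [(n₁-1)s₁² + (n₂-1)s₂²] / (n₁ + n₂ - 2) = [(36)(12.28²) + (21)(7.10²)] / 57 = 113.8132
SE = √(s_p²(1/n₁ + 1/n₂)) = √(113.8132 × (1/37 + 1/22)) = 2.8722
t = (x̄₁ - x̄₂) / SE = (60.11 - 69.02) / 2.8722 = -8.91 / 2.8722 = -3.102
p-value = 0.0030

Since p-value < α = 0.1, we reject H₀.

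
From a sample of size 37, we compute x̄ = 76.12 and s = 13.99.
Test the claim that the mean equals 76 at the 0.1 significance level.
One-sample t-test:
H₀: μ = 76
H₁: μ ≠ 76
df = n - 1 = 36
t = (x̄ - μ₀) / (s/√n) = (76.12 - 76) / (13.99/√37) = 0.052
p-value = 0.9587

Since p-value > α = 0.1, we fail to reject H₀.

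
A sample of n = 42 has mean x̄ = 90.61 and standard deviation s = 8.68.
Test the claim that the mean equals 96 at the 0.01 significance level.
One-sample t-test:
H₀: μ = 96
H₁: μ ≠ 96
df = n - 1 = 41
t = (x̄ - μ₀) / (s/√n) = (90.61 - 96) / (8.68/√42) = -4.024
p-value = 0.0002

Since p-value < α = 0.01, we reject H₀.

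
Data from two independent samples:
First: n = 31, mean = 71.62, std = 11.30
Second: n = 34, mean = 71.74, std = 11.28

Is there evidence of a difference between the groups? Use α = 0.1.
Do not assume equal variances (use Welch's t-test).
Welch's two-sample t-test:
H₀: μ₁ = μ₂
H₁: μ₁ ≠ μ₂
s₁²/n₁ = 11.30²/31 = 4.1190,  s₂²/n₂ = 11.28²/34 = 3.7423
SE = √(s₁²/n₁ + s₂²/n₂) = √(4.1190 + 3.7423) = 2.8038
df (Welch-Satterthwaite) = (s₁²/n₁ + s₂²/n₂)² / [(s₁²/n₁)²/(n₁-1) + (s₂²/n₂)²/(n₂-1)] ≈ 62.43
t = (x̄₁ - x̄₂) / SE = (71.62 - 71.74) / 2.8038 = -0.12 / 2.8038 = -0.043
p-value = 0.9660

Since p-value > α = 0.1, we fail to reject H₀.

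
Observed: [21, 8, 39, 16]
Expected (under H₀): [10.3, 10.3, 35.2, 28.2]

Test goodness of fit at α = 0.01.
Chi-square goodness of fit test:
H₀: observed counts match expected distribution
H₁: observed counts differ from expected distribution
df = k - 1 = 3
χ² = Σ(O - E)²/E
   = (21 - 10.3)²/10.3 + (8 - 10.3)²/10.3 + (39 - 35.2)²/35.2 + (16 - 28.2)²/28.2
   = 11.116 + 0.514 + 0.410 + 5.278
   = 17.32
p-value = 0.0006

Since p-value < α = 0.01, we reject H₀.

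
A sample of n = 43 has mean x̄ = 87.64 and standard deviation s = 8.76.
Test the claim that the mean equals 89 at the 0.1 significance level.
One-sample t-test:
H₀: μ = 89
H₁: μ ≠ 89
df = n - 1 = 42
t = (x̄ - μ₀) / (s/√n) = (87.64 - 89) / (8.76/√43) = -1.018
p-value = 0.3145

Since p-value > α = 0.1, we fail to reject H₀.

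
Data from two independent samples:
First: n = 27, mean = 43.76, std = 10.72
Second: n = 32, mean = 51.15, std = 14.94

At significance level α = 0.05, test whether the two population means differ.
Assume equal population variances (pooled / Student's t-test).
Student's two-sample t-test (equal variances):
H₀: μ₁ = μ₂
H₁: μ₁ ≠ μ₂
df = n₁ + n₂ - 2 = 57
Pooled variance s_p² = [(n₁-1)s₁² + (n₂-1)s₂²] / (n₁ + n₂ - 2) = [(26)(10.72²) + (31)(14.94²)] / 57 = 173.8104
SE = √(s_p²(1/n₁ + 1/n₂)) = √(173.8104 × (1/27 + 1/32)) = 3.4451
t = (x̄₁ - x̄₂) / SE = (43.76 - 51.15) / 3.4451 = -7.39 / 3.4451 = -2.145
p-value = 0.0362

Since p-value < α = 0.05, we reject H₀.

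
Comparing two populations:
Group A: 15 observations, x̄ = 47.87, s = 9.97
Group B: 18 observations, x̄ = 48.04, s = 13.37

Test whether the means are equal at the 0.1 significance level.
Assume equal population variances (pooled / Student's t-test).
Student's two-sample t-test (equal variances):
H₀: μ₁ = μ₂
H₁: μ₁ ≠ μ₂
df = n₁ + n₂ - 2 = 31
Pooled variance s_p² = [(n₁-1)s₁² + (n₂-1)s₂²] / (n₁ + n₂ - 2) = [(14)(9.97²) + (17)(13.37²)] / 31 = 142.9187
SE = √(s_p²(1/n₁ + 1/n₂)) = √(142.9187 × (1/15 + 1/18)) = 4.1795
t = (x̄₁ - x̄₂) / SE = (47.87 - 48.04) / 4.1795 = -0.17 / 4.1795 = -0.041
p-value = 0.9678

Since p-value > α = 0.1, we fail to reject H₀.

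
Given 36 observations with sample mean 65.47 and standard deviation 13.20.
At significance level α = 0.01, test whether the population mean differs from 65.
One-sample t-test:
H₀: μ = 65
H₁: μ ≠ 65
df = n - 1 = 35
t = (x̄ - μ₀) / (s/√n) = (65.47 - 65) / (13.20/√36) = 0.214
p-value = 0.8321

Since p-value > α = 0.01, we fail to reject H₀.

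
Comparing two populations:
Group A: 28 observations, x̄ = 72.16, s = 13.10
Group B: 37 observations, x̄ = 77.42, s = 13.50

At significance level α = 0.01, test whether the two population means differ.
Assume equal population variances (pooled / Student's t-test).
Student's two-sample t-test (equal variances):
H₀: μ₁ = μ₂
H₁: μ₁ ≠ μ₂
df = n₁ + n₂ - 2 = 63
Pooled variance s_p² = [(n₁-1)s₁² + (n₂-1)s₂²] / (n₁ + n₂ - 2) = [(27)(13.10²) + (36)(13.50²)] / 63 = 177.6900
SE = √(s_p²(1/n₁ + 1/n₂)) = √(177.6900 × (1/28 + 1/37)) = 3.3389
t = (x̄₁ - x̄₂) / SE = (72.16 - 77.42) / 3.3389 = -5.26 / 3.3389 = -1.575
p-value = 0.1202

Since p-value > α = 0.01, we fail to reject H₀.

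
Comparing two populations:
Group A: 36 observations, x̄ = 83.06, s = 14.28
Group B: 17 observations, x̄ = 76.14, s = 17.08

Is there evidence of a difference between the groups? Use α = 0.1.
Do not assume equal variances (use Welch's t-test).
Welch's two-sample t-test:
H₀: μ₁ = μ₂
H₁: μ₁ ≠ μ₂
s₁²/n₁ = 14.28²/36 = 5.6644,  s₂²/n₂ = 17.08²/17 = 17.1604
SE = √(s₁²/n₁ + s₂²/n₂) = √(5.6644 + 17.1604) = 4.7775
df (Welch-Satterthwaite) = (s₁²/n₁ + s₂²/n₂)² / [(s₁²/n₁)²/(n₁-1) + (s₂²/n₂)²/(n₂-1)] ≈ 26.96
t = (x̄₁ - x̄₂) / SE = (83.06 - 76.14) / 4.7775 = 6.92 / 4.7775 = 1.448
p-value = 0.1590

Since p-value > α = 0.1, we fail to reject H₀.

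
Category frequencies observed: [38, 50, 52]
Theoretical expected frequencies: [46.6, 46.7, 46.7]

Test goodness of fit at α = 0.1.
Chi-square goodness of fit test:
H₀: observed counts match expected distribution
H₁: observed counts differ from expected distribution
df = k - 1 = 2
χ² = Σ(O - E)²/E
   = (38 - 46.6)²/46.6 + (50 - 46.7)²/46.7 + (52 - 46.7)²/46.7
   = 1.587 + 0.233 + 0.601
   = 2.42
p-value = 0.2979

Since p-value > α = 0.1, we fail to reject H₀.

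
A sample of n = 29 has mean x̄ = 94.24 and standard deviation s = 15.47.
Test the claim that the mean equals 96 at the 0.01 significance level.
One-sample t-test:
H₀: μ = 96
H₁: μ ≠ 96
df = n - 1 = 28
t = (x̄ - μ₀) / (s/√n) = (94.24 - 96) / (15.47/√29) = -0.613
p-value = 0.5450

Since p-value > α = 0.01, we fail to reject H₀.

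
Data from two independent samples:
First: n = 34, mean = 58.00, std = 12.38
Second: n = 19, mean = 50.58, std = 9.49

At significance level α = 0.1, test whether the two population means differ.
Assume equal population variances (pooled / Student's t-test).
Student's two-sample t-test (equal variances):
H₀: μ₁ = μ₂
H₁: μ₁ ≠ μ₂
df = n₁ + n₂ - 2 = 51
Pooled variance s_p² = [(n₁-1)s₁² + (n₂-1)s₂²] / (n₁ + n₂ - 2) = [(33)(12.38²) + (18)(9.49²)] / 51 = 130.9570
SE = √(s_p²(1/n₁ + 1/n₂)) = √(130.9570 × (1/34 + 1/19)) = 3.2778
t = (x̄₁ - x̄₂) / SE = (58.00 - 50.58) / 3.2778 = 7.42 / 3.2778 = 2.264
p-value = 0.0279

Since p-value < α = 0.1, we reject H₀.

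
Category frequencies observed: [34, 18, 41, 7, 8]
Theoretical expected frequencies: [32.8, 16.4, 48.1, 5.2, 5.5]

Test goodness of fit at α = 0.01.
Chi-square goodness of fit test:
H₀: observed counts match expected distribution
H₁: observed counts differ from expected distribution
df = k - 1 = 4
χ² = Σ(O - E)²/E
   = (34 - 32.8)²/32.8 + (18 - 16.4)²/16.4 + (41 - 48.1)²/48.1 + (7 - 5.2)²/5.2 + (8 - 5.5)²/5.5
   = 0.044 + 0.156 + 1.048 + 0.623 + 1.136
   = 3.01
p-value = 0.5566

Since p-value > α = 0.01, we fail to reject H₀.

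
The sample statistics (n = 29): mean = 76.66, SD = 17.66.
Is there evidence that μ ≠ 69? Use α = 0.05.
One-sample t-test:
H₀: μ = 69
H₁: μ ≠ 69
df = n - 1 = 28
t = (x̄ - μ₀) / (s/√n) = (76.66 - 69) / (17.66/√29) = 2.336
p-value = 0.0269

Since p-value < α = 0.05, we reject H₀.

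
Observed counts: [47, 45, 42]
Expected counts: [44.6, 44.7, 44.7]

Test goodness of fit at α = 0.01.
Chi-square goodness of fit test:
H₀: observed counts match expected distribution
H₁: observed counts differ from expected distribution
df = k - 1 = 2
χ² = Σ(O - E)²/E
   = (47 - 44.6)²/44.6 + (45 - 44.7)²/44.7 + (42 - 44.7)²/44.7
   = 0.129 + 0.002 + 0.163
   = 0.29
p-value = 0.8632

Since p-value > α = 0.01, we fail to reject H₀.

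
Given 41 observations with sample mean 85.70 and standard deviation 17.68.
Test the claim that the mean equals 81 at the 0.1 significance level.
One-sample t-test:
H₀: μ = 81
H₁: μ ≠ 81
df = n - 1 = 40
t = (x̄ - μ₀) / (s/√n) = (85.70 - 81) / (17.68/√41) = 1.702
p-value = 0.0965

Since p-value < α = 0.1, we reject H₀.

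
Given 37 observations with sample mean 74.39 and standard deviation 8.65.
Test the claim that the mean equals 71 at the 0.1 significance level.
One-sample t-test:
H₀: μ = 71
H₁: μ ≠ 71
df = n - 1 = 36
t = (x̄ - μ₀) / (s/√n) = (74.39 - 71) / (8.65/√37) = 2.384
p-value = 0.0225

Since p-value < α = 0.1, we reject H₀.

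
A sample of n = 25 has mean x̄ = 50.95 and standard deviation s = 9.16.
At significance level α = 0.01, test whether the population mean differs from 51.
One-sample t-test:
H₀: μ = 51
H₁: μ ≠ 51
df = n - 1 = 24
t = (x̄ - μ₀) / (s/√n) = (50.95 - 51) / (9.16/√25) = -0.027
p-value = 0.9785

Since p-value > α = 0.01, we fail to reject H₀.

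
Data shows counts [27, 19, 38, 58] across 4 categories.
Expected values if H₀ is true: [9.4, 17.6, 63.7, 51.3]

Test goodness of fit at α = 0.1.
Chi-square goodness of fit test:
H₀: observed counts match expected distribution
H₁: observed counts differ from expected distribution
df = k - 1 = 3
χ² = Σ(O - E)²/E
   = (27 - 9.4)²/9.4 + (19 - 17.6)²/17.6 + (38 - 63.7)²/63.7 + (58 - 51.3)²/51.3
   = 32.953 + 0.111 + 10.369 + 0.875
   = 44.31
p-value < 0.0001

Since p-value < α = 0.1, we reject H₀.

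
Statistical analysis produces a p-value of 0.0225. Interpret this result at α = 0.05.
Since p = 0.0225 < α = 0.05, reject H₀.
There is sufficient evidence to reject the null hypothesis; the result is statistically significant at the 0.05 level.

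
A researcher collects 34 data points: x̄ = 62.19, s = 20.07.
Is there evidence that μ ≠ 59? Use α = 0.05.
One-sample t-test:
H₀: μ = 59
H₁: μ ≠ 59
df = n - 1 = 33
t = (x̄ - μ₀) / (s/√n) = (62.19 - 59) / (20.07/√34) = 0.927
p-value = 0.3608

Since p-value > α = 0.05, we fail to reject H₀.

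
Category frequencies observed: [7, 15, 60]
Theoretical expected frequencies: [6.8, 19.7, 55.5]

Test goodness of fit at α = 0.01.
Chi-square goodness of fit test:
H₀: observed counts match expected distribution
H₁: observed counts differ from expected distribution
df = k - 1 = 2
χ² = Σ(O - E)²/E
   = (7 - 6.8)²/6.8 + (15 - 19.7)²/19.7 + (60 - 55.5)²/55.5
   = 0.006 + 1.121 + 0.365
   = 1.49
p-value = 0.4742

Since p-value > α = 0.01, we fail to reject H₀.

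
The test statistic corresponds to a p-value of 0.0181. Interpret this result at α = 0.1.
Since p = 0.0181 < α = 0.1, reject H₀.
There is sufficient evidence to reject the null hypothesis; the result is statistically significant at the 0.1 level.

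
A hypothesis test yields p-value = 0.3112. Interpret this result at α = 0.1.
Since p = 0.3112 > α = 0.1, fail to reject H₀.
There is insufficient evidence to reject the null hypothesis; the result is not statistically significant at the 0.1 level.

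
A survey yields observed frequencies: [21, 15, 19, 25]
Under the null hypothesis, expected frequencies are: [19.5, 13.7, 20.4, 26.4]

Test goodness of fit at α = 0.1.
Chi-square goodness of fit test:
H₀: observed counts match expected distribution
H₁: observed counts differ from expected distribution
df = k - 1 = 3
χ² = Σ(O - E)²/E
   = (21 - 19.5)²/19.5 + (15 - 13.7)²/13.7 + (19 - 20.4)²/20.4 + (25 - 26.4)²/26.4
   = 0.115 + 0.123 + 0.096 + 0.074
   = 0.41
p-value = 0.9384

Since p-value > α = 0.1, we fail to reject H₀.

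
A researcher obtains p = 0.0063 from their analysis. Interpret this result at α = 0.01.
Since p = 0.0063 < α = 0.01, reject H₀.
There is sufficient evidence to reject the null hypothesis; the result is statistically significant at the 0.01 level.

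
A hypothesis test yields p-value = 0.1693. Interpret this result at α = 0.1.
Since p = 0.1693 > α = 0.1, fail to reject H₀.
There is insufficient evidence to reject the null hypothesis; the result is not statistically significant at the 0.1 level.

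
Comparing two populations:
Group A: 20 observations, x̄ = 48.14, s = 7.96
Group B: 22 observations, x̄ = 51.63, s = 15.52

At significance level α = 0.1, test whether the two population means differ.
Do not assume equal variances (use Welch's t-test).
Welch's two-sample t-test:
H₀: μ₁ = μ₂
H₁: μ₁ ≠ μ₂
s₁²/n₁ = 7.96²/20 = 3.1681,  s₂²/n₂ = 15.52²/22 = 10.9487
SE = √(s₁²/n₁ + s₂²/n₂) = √(3.1681 + 10.9487) = 3.7572
df (Welch-Satterthwaite) = (s₁²/n₁ + s₂²/n₂)² / [(s₁²/n₁)²/(n₁-1) + (s₂²/n₂)²/(n₂-1)] ≈ 31.95
t = (x̄₁ - x̄₂) / SE = (48.14 - 51.63) / 3.7572 = -3.49 / 3.7572 = -0.929
p-value = 0.3599

Since p-value > α = 0.1, we fail to reject H₀.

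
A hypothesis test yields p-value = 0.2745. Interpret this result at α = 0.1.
Since p = 0.2745 > α = 0.1, fail to reject H₀.
There is insufficient evidence to reject the null hypothesis; the result is not statistically significant at the 0.1 level.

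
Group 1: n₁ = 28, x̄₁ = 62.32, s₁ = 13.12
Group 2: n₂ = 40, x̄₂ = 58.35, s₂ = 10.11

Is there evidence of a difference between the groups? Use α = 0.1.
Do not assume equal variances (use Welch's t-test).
Welch's two-sample t-test:
H₀: μ₁ = μ₂
H₁: μ₁ ≠ μ₂
s₁²/n₁ = 13.12²/28 = 6.1477,  s₂²/n₂ = 10.11²/40 = 2.5553
SE = √(s₁²/n₁ + s₂²/n₂) = √(6.1477 + 2.5553) = 2.9501
df (Welch-Satterthwaite) = (s₁²/n₁ + s₂²/n₂)² / [(s₁²/n₁)²/(n₁-1) + (s₂²/n₂)²/(n₂-1)] ≈ 48.33
t = (x̄₁ - x̄₂) / SE = (62.32 - 58.35) / 2.9501 = 3.97 / 2.9501 = 1.346
p-value = 0.1847

Since p-value > α = 0.1, we fail to reject H₀.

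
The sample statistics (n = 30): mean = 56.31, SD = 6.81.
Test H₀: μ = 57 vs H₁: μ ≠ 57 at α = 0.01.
One-sample t-test:
H₀: μ = 57
H₁: μ ≠ 57
df = n - 1 = 29
t = (x̄ - μ₀) / (s/√n) = (56.31 - 57) / (6.81/√30) = -0.555
p-value = 0.5832

Since p-value > α = 0.01, we fail to reject H₀.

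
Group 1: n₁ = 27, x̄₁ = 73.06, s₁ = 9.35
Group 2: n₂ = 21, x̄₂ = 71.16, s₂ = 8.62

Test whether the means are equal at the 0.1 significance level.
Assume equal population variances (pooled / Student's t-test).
Student's two-sample t-test (equal variances):
H₀: μ₁ = μ₂
H₁: μ₁ ≠ μ₂
df = n₁ + n₂ - 2 = 46
Pooled variance s_p² = [(n₁-1)s₁² + (n₂-1)s₂²] / (n₁ + n₂ - 2) = [(26)(9.35²) + (20)(8.62²)] / 46 = 81.7190
SE = √(s_p²(1/n₁ + 1/n₂)) = √(81.7190 × (1/27 + 1/21)) = 2.6302
t = (x̄₁ - x̄₂) / SE = (73.06 - 71.16) / 2.6302 = 1.90 / 2.6302 = 0.722
p-value = 0.4737

Since p-value > α = 0.1, we fail to reject H₀.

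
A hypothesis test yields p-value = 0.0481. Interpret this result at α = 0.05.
Since p = 0.0481 < α = 0.05, reject H₀.
There is sufficient evidence to reject the null hypothesis; the result is statistically significant at the 0.05 level.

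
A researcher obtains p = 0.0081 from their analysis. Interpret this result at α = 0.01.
Since p = 0.0081 < α = 0.01, reject H₀.
There is sufficient evidence to reject the null hypothesis; the result is statistically significant at the 0.01 level.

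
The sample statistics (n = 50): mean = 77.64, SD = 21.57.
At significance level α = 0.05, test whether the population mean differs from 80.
One-sample t-test:
H₀: μ = 80
H₁: μ ≠ 80
df = n - 1 = 49
t = (x̄ - μ₀) / (s/√n) = (77.64 - 80) / (21.57/√50) = -0.774
p-value = 0.4429

Since p-value > α = 0.05, we fail to reject H₀.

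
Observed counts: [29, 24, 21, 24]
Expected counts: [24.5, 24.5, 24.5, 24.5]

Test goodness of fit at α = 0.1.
Chi-square goodness of fit test:
H₀: observed counts match expected distribution
H₁: observed counts differ from expected distribution
df = k - 1 = 3
χ² = Σ(O - E)²/E
   = (29 - 24.5)²/24.5 + (24 - 24.5)²/24.5 + (21 - 24.5)²/24.5 + (24 - 24.5)²/24.5
   = 0.827 + 0.010 + 0.500 + 0.010
   = 1.35
p-value = 0.7180

Since p-value > α = 0.1, we fail to reject H₀.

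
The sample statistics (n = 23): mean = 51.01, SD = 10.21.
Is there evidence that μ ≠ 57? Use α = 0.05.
One-sample t-test:
H₀: μ = 57
H₁: μ ≠ 57
df = n - 1 = 22
t = (x̄ - μ₀) / (s/√n) = (51.01 - 57) / (10.21/√23) = -2.814
p-value = 0.0101

Since p-value < α = 0.05, we reject H₀.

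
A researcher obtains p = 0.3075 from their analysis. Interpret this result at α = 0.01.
Since p = 0.3075 > α = 0.01, fail to reject H₀.
There is insufficient evidence to reject the null hypothesis; the result is not statistically significant at the 0.01 level.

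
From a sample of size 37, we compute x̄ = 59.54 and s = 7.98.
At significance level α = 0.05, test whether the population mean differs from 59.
One-sample t-test:
H₀: μ = 59
H₁: μ ≠ 59
df = n - 1 = 36
t = (x̄ - μ₀) / (s/√n) = (59.54 - 59) / (7.98/√37) = 0.412
p-value = 0.6831

Since p-value > α = 0.05, we fail to reject H₀.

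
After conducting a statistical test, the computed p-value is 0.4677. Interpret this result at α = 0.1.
Since p = 0.4677 > α = 0.1, fail to reject H₀.
There is insufficient evidence to reject the null hypothesis; the result is not statistically significant at the 0.1 level.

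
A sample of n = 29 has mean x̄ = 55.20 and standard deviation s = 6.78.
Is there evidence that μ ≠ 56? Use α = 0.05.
One-sample t-test:
H₀: μ = 56
H₁: μ ≠ 56
df = n - 1 = 28
t = (x̄ - μ₀) / (s/√n) = (55.20 - 56) / (6.78/√29) = -0.635
p-value = 0.5303

Since p-value > α = 0.05, we fail to reject H₀.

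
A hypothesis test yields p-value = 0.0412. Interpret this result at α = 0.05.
Since p = 0.0412 < α = 0.05, reject H₀.
There is sufficient evidence to reject the null hypothesis; the result is statistically significant at the 0.05 level.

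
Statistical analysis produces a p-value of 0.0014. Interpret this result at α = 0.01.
Since p = 0.0014 < α = 0.01, reject H₀.
There is sufficient evidence to reject the null hypothesis; the result is statistically significant at the 0.01 level.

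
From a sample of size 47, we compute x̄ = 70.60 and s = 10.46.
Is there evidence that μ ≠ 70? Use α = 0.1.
One-sample t-test:
H₀: μ = 70
H₁: μ ≠ 70
df = n - 1 = 46
t = (x̄ - μ₀) / (s/√n) = (70.60 - 70) / (10.46/√47) = 0.393
p-value = 0.6960

Since p-value > α = 0.1, we fail to reject H₀.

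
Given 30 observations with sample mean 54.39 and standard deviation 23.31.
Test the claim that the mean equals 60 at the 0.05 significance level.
One-sample t-test:
H₀: μ = 60
H₁: μ ≠ 60
df = n - 1 = 29
t = (x̄ - μ₀) / (s/√n) = (54.39 - 60) / (23.31/√30) = -1.318
p-value = 0.1978

Since p-value > α = 0.05, we fail to reject H₀.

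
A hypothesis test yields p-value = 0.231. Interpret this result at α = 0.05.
Since p = 0.231 > α = 0.05, fail to reject H₀.
There is insufficient evidence to reject the null hypothesis; the result is not statistically significant at the 0.05 level.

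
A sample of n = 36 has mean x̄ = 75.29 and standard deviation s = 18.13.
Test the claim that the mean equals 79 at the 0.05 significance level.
One-sample t-test:
H₀: μ = 79
H₁: μ ≠ 79
df = n - 1 = 35
t = (x̄ - μ₀) / (s/√n) = (75.29 - 79) / (18.13/√36) = -1.228
p-value = 0.2277

Since p-value > α = 0.05, we fail to reject H₀.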